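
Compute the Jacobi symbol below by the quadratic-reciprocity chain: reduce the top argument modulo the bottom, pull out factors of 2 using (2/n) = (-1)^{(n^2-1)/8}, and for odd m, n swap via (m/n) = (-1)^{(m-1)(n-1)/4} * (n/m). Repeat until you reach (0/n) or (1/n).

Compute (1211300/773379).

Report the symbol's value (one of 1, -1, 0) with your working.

(1211300/773379) = (437921/773379)   [reduce mod 773379]
reciprocity: (437921/773379) = +1·(773379/437921) since 437921 mod 4 = 1, 773379 mod 4 = 3; sign now +1
(773379/437921) = (335458/437921)   [reduce mod 437921]
335458 = 2^1·167729; (2/437921) = +1 since 437921 mod 8 = 1, so (335458/437921) = (+1)^1·(167729/437921); sign now +1
reciprocity: (167729/437921) = +1·(437921/167729) since 167729 mod 4 = 1, 437921 mod 4 = 1; sign now +1
(437921/167729) = (102463/167729)   [reduce mod 167729]
reciprocity: (102463/167729) = +1·(167729/102463) since 102463 mod 4 = 3, 167729 mod 4 = 1; sign now +1
(167729/102463) = (65266/102463)   [reduce mod 102463]
65266 = 2^1·32633; (2/102463) = +1 since 102463 mod 8 = 7, so (65266/102463) = (+1)^1·(32633/102463); sign now +1
reciprocity: (32633/102463) = +1·(102463/32633) since 32633 mod 4 = 1, 102463 mod 4 = 3; sign now +1
(102463/32633) = (4564/32633)   [reduce mod 32633]
4564 = 2^2·1141; (2/32633) = +1 since 32633 mod 8 = 1, so (4564/32633) = (+1)^2·(1141/32633); sign now +1
reciprocity: (1141/32633) = +1·(32633/1141) since 1141 mod 4 = 1, 32633 mod 4 = 1; sign now +1
(32633/1141) = (685/1141)   [reduce mod 1141]
reciprocity: (685/1141) = +1·(1141/685) since 685 mod 4 = 1, 1141 mod 4 = 1; sign now +1
(1141/685) = (456/685)   [reduce mod 685]
456 = 2^3·57; (2/685) = -1 since 685 mod 8 = 5, so (456/685) = (-1)^3·(57/685); sign now -1
reciprocity: (57/685) = +1·(685/57) since 57 mod 4 = 1, 685 mod 4 = 1; sign now -1
(685/57) = (1/57)   [reduce mod 57]
(1/57) = 1; final value = sign = -1

-1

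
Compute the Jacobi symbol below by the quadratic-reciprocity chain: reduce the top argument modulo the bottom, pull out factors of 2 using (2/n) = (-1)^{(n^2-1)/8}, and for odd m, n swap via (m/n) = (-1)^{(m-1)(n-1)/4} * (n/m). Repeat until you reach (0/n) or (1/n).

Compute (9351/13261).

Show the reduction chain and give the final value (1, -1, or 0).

-1

reciprocity: (9351/13261) = +1·(13261/9351) since 9351 mod 4 = 3, 13261 mod 4 = 1; sign now +1
(13261/9351) = (3910/9351)   [reduce mod 9351]
3910 = 2^1·1955; (2/9351) = +1 since 9351 mod 8 = 7, so (3910/9351) = (+1)^1·(1955/9351); sign now +1
reciprocity: (1955/9351) = -1·(9351/1955) since 1955 mod 4 = 3, 9351 mod 4 = 3; sign now -1
(9351/1955) = (1531/1955)   [reduce mod 1955]
reciprocity: (1531/1955) = -1·(1955/1531) since 1531 mod 4 = 3, 1955 mod 4 = 3; sign now +1
(1955/1531) = (424/1531)   [reduce mod 1531]
424 = 2^3·53; (2/1531) = -1 since 1531 mod 8 = 3, so (424/1531) = (-1)^3·(53/1531); sign now -1
reciprocity: (53/1531) = +1·(1531/53) since 53 mod 4 = 1, 1531 mod 4 = 3; sign now -1
(1531/53) = (47/53)   [reduce mod 53]
reciprocity: (47/53) = +1·(53/47) since 47 mod 4 = 3, 53 mod 4 = 1; sign now -1
(53/47) = (6/47)   [reduce mod 47]
6 = 2^1·3; (2/47) = +1 since 47 mod 8 = 7, so (6/47) = (+1)^1·(3/47); sign now -1
reciprocity: (3/47) = -1·(47/3) since 3 mod 4 = 3, 47 mod 4 = 3; sign now +1
(47/3) = (2/3)   [reduce mod 3]
2 = 2^1·1; (2/3) = -1 since 3 mod 8 = 3, so (2/3) = (-1)^1·(1/3); sign now -1
(1/3) = 1; final value = sign = -1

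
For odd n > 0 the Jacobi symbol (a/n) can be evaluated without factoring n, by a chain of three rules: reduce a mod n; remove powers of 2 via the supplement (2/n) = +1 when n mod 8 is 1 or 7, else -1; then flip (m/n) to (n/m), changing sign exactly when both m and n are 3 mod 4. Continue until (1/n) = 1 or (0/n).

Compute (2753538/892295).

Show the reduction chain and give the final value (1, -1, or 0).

-1

(2753538/892295) = (76653/892295)   [reduce mod 892295]
reciprocity: (76653/892295) = +1·(892295/76653) since 76653 mod 4 = 1, 892295 mod 4 = 3; sign now +1
(892295/76653) = (49112/76653)   [reduce mod 76653]
49112 = 2^3·6139; (2/76653) = -1 since 76653 mod 8 = 5, so (49112/76653) = (-1)^3·(6139/76653); sign now -1
reciprocity: (6139/76653) = +1·(76653/6139) since 6139 mod 4 = 3, 76653 mod 4 = 1; sign now -1
(76653/6139) = (2985/6139)   [reduce mod 6139]
reciprocity: (2985/6139) = +1·(6139/2985) since 2985 mod 4 = 1, 6139 mod 4 = 3; sign now -1
(6139/2985) = (169/2985)   [reduce mod 2985]
reciprocity: (169/2985) = +1·(2985/169) since 169 mod 4 = 1, 2985 mod 4 = 1; sign now -1
(2985/169) = (112/169)   [reduce mod 169]
112 = 2^4·7; (2/169) = +1 since 169 mod 8 = 1, so (112/169) = (+1)^4·(7/169); sign now -1
reciprocity: (7/169) = +1·(169/7) since 7 mod 4 = 3, 169 mod 4 = 1; sign now -1
(169/7) = (1/7)   [reduce mod 7]
(1/7) = 1; final value = sign = -1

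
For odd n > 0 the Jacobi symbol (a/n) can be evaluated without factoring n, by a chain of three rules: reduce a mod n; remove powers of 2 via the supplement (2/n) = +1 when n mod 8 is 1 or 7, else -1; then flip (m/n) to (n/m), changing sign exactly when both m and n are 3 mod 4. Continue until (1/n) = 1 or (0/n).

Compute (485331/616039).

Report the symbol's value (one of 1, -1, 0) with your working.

-1

reciprocity: (485331/616039) = -1·(616039/485331) since 485331 mod 4 = 3, 616039 mod 4 = 3; sign now -1
(616039/485331) = (130708/485331)   [reduce mod 485331]
130708 = 2^2·32677; (2/485331) = -1 since 485331 mod 8 = 3, so (130708/485331) = (-1)^2·(32677/485331); sign now -1
reciprocity: (32677/485331) = +1·(485331/32677) since 32677 mod 4 = 1, 485331 mod 4 = 3; sign now -1
(485331/32677) = (27853/32677)   [reduce mod 32677]
reciprocity: (27853/32677) = +1·(32677/27853) since 27853 mod 4 = 1, 32677 mod 4 = 1; sign now -1
(32677/27853) = (4824/27853)   [reduce mod 27853]
4824 = 2^3·603; (2/27853) = -1 since 27853 mod 8 = 5, so (4824/27853) = (-1)^3·(603/27853); sign now +1
reciprocity: (603/27853) = +1·(27853/603) since 603 mod 4 = 3, 27853 mod 4 = 1; sign now +1
(27853/603) = (115/603)   [reduce mod 603]
reciprocity: (115/603) = -1·(603/115) since 115 mod 4 = 3, 603 mod 4 = 3; sign now -1
(603/115) = (28/115)   [reduce mod 115]
28 = 2^2·7; (2/115) = -1 since 115 mod 8 = 3, so (28/115) = (-1)^2·(7/115); sign now -1
reciprocity: (7/115) = -1·(115/7) since 7 mod 4 = 3, 115 mod 4 = 3; sign now +1
(115/7) = (3/7)   [reduce mod 7]
reciprocity: (3/7) = -1·(7/3) since 3 mod 4 = 3, 7 mod 4 = 3; sign now -1
(7/3) = (1/3)   [reduce mod 3]
(1/3) = 1; final value = sign = -1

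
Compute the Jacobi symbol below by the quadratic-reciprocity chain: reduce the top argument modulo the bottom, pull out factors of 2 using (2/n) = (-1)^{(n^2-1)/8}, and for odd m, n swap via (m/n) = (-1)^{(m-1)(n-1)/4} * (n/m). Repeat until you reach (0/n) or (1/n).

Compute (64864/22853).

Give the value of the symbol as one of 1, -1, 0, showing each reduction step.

(64864/22853): 64864 mod 22853 = 19158, so (64864/22853) = (19158/22853)
factor out 2^1: 19158 = 2^1·9579; with 22853 mod 8 = 5, (2/22853) = -1; sign now -1; continue with (9579/22853)
flip (9579/22853) -> (22853/9579): both odd, 9579 mod 4 = 3, 22853 mod 4 = 1, so the flip contributes +1; sign now -1
(22853/9579): 22853 mod 9579 = 3695, so (22853/9579) = (3695/9579)
flip (3695/9579) -> (9579/3695): both odd, 3695 mod 4 = 3, 9579 mod 4 = 3, so the flip contributes -1; sign now +1
(9579/3695): 9579 mod 3695 = 2189, so (9579/3695) = (2189/3695)
flip (2189/3695) -> (3695/2189): both odd, 2189 mod 4 = 1, 3695 mod 4 = 3, so the flip contributes +1; sign now +1
(3695/2189): 3695 mod 2189 = 1506, so (3695/2189) = (1506/2189)
factor out 2^1: 1506 = 2^1·753; with 2189 mod 8 = 5, (2/2189) = -1; sign now -1; continue with (753/2189)
flip (753/2189) -> (2189/753): both odd, 753 mod 4 = 1, 2189 mod 4 = 1, so the flip contributes +1; sign now -1
(2189/753): 2189 mod 753 = 683, so (2189/753) = (683/753)
flip (683/753) -> (753/683): both odd, 683 mod 4 = 3, 753 mod 4 = 1, so the flip contributes +1; sign now -1
(753/683): 753 mod 683 = 70, so (753/683) = (70/683)
factor out 2^1: 70 = 2^1·35; with 683 mod 8 = 3, (2/683) = -1; sign now +1; continue with (35/683)
flip (35/683) -> (683/35): both odd, 35 mod 4 = 3, 683 mod 4 = 3, so the flip contributes -1; sign now -1
(683/35): 683 mod 35 = 18, so (683/35) = (18/35)
factor out 2^1: 18 = 2^1·9; with 35 mod 8 = 3, (2/35) = -1; sign now +1; continue with (9/35)
flip (9/35) -> (35/9): both odd, 9 mod 4 = 1, 35 mod 4 = 3, so the flip contributes +1; sign now +1
(35/9): 35 mod 9 = 8, so (35/9) = (8/9)
factor out 2^3: 8 = 2^3·1; with 9 mod 8 = 1, (2/9) = +1; sign now +1; continue with (1/9)
reached (1/9) = 1, so the symbol is +1

1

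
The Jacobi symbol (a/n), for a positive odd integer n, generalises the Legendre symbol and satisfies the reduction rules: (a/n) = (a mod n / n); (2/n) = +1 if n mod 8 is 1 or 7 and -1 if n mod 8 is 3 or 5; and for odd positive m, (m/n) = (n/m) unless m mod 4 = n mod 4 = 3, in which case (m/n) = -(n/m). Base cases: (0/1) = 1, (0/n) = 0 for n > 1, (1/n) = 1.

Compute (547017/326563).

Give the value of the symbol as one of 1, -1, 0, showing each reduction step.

(547017/326563): 547017 mod 326563 = 220454, so (547017/326563) = (220454/326563)
factor out 2^1: 220454 = 2^1·110227; with 326563 mod 8 = 3, (2/326563) = -1; sign now -1; continue with (110227/326563)
flip (110227/326563) -> (326563/110227): both odd, 110227 mod 4 = 3, 326563 mod 4 = 3, so the flip contributes -1; sign now +1
(326563/110227): 326563 mod 110227 = 106109, so (326563/110227) = (106109/110227)
flip (106109/110227) -> (110227/106109): both odd, 106109 mod 4 = 1, 110227 mod 4 = 3, so the flip contributes +1; sign now +1
(110227/106109): 110227 mod 106109 = 4118, so (110227/106109) = (4118/106109)
factor out 2^1: 4118 = 2^1·2059; with 106109 mod 8 = 5, (2/106109) = -1; sign now -1; continue with (2059/106109)
flip (2059/106109) -> (106109/2059): both odd, 2059 mod 4 = 3, 106109 mod 4 = 1, so the flip contributes +1; sign now -1
(106109/2059): 106109 mod 2059 = 1100, so (106109/2059) = (1100/2059)
factor out 2^2: 1100 = 2^2·275; with 2059 mod 8 = 3, (2/2059) = -1; sign now -1; continue with (275/2059)
flip (275/2059) -> (2059/275): both odd, 275 mod 4 = 3, 2059 mod 4 = 3, so the flip contributes -1; sign now +1
(2059/275): 2059 mod 275 = 134, so (2059/275) = (134/275)
factor out 2^1: 134 = 2^1·67; with 275 mod 8 = 3, (2/275) = -1; sign now -1; continue with (67/275)
flip (67/275) -> (275/67): both odd, 67 mod 4 = 3, 275 mod 4 = 3, so the flip contributes -1; sign now +1
(275/67): 275 mod 67 = 7, so (275/67) = (7/67)
flip (7/67) -> (67/7): both odd, 7 mod 4 = 3, 67 mod 4 = 3, so the flip contributes -1; sign now -1
(67/7): 67 mod 7 = 4, so (67/7) = (4/7)
factor out 2^2: 4 = 2^2·1; with 7 mod 8 = 7, (2/7) = +1; sign now -1; continue with (1/7)
reached (1/7) = 1, so the symbol is -1

-1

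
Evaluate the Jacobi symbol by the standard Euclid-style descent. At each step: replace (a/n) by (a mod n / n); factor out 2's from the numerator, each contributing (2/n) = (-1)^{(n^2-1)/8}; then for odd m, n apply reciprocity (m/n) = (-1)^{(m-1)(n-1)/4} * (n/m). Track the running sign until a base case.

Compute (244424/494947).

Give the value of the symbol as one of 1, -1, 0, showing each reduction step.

244424 = 2^3·30553; (2/494947) = -1 since 494947 mod 8 = 3, so (244424/494947) = (-1)^3·(30553/494947); sign now -1
reciprocity: (30553/494947) = +1·(494947/30553) since 30553 mod 4 = 1, 494947 mod 4 = 3; sign now -1
(494947/30553) = (6099/30553)   [reduce mod 30553]
reciprocity: (6099/30553) = +1·(30553/6099) since 6099 mod 4 = 3, 30553 mod 4 = 1; sign now -1
(30553/6099) = (58/6099)   [reduce mod 6099]
58 = 2^1·29; (2/6099) = -1 since 6099 mod 8 = 3, so (58/6099) = (-1)^1·(29/6099); sign now +1
reciprocity: (29/6099) = +1·(6099/29) since 29 mod 4 = 1, 6099 mod 4 = 3; sign now +1
(6099/29) = (9/29)   [reduce mod 29]
reciprocity: (9/29) = +1·(29/9) since 9 mod 4 = 1, 29 mod 4 = 1; sign now +1
(29/9) = (2/9)   [reduce mod 9]
2 = 2^1·1; (2/9) = +1 since 9 mod 8 = 1, so (2/9) = (+1)^1·(1/9); sign now +1
(1/9) = 1; final value = sign = +1

1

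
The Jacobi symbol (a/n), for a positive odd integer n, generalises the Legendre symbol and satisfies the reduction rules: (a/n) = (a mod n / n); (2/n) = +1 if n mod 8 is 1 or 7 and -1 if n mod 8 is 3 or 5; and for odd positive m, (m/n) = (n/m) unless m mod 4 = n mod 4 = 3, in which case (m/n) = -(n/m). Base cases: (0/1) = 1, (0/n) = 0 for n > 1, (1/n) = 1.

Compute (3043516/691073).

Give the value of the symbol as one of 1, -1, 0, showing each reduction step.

(3043516/691073) = (279224/691073)   [reduce mod 691073]
279224 = 2^3·34903; (2/691073) = +1 since 691073 mod 8 = 1, so (279224/691073) = (+1)^3·(34903/691073); sign now +1
reciprocity: (34903/691073) = +1·(691073/34903) since 34903 mod 4 = 3, 691073 mod 4 = 1; sign now +1
(691073/34903) = (27916/34903)   [reduce mod 34903]
27916 = 2^2·6979; (2/34903) = +1 since 34903 mod 8 = 7, so (27916/34903) = (+1)^2·(6979/34903); sign now +1
reciprocity: (6979/34903) = -1·(34903/6979) since 6979 mod 4 = 3, 34903 mod 4 = 3; sign now -1
(34903/6979) = (8/6979)   [reduce mod 6979]
8 = 2^3·1; (2/6979) = -1 since 6979 mod 8 = 3, so (8/6979) = (-1)^3·(1/6979); sign now +1
(1/6979) = 1; final value = sign = +1

1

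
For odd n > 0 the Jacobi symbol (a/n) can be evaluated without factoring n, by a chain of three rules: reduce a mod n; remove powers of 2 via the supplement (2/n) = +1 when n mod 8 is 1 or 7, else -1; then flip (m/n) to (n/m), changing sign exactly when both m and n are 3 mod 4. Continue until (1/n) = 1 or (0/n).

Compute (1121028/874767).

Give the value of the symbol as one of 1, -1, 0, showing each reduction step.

(1121028/874767) = (246261/874767)   [reduce mod 874767]
reciprocity: (246261/874767) = +1·(874767/246261) since 246261 mod 4 = 1, 874767 mod 4 = 3; sign now +1
(874767/246261) = (135984/246261)   [reduce mod 246261]
135984 = 2^4·8499; (2/246261) = -1 since 246261 mod 8 = 5, so (135984/246261) = (-1)^4·(8499/246261); sign now +1
reciprocity: (8499/246261) = +1·(246261/8499) since 8499 mod 4 = 3, 246261 mod 4 = 1; sign now +1
(246261/8499) = (8289/8499)   [reduce mod 8499]
reciprocity: (8289/8499) = +1·(8499/8289) since 8289 mod 4 = 1, 8499 mod 4 = 3; sign now +1
(8499/8289) = (210/8289)   [reduce mod 8289]
210 = 2^1·105; (2/8289) = +1 since 8289 mod 8 = 1, so (210/8289) = (+1)^1·(105/8289); sign now +1
reciprocity: (105/8289) = +1·(8289/105) since 105 mod 4 = 1, 8289 mod 4 = 1; sign now +1
(8289/105) = (99/105)   [reduce mod 105]
reciprocity: (99/105) = +1·(105/99) since 99 mod 4 = 3, 105 mod 4 = 1; sign now +1
(105/99) = (6/99)   [reduce mod 99]
6 = 2^1·3; (2/99) = -1 since 99 mod 8 = 3, so (6/99) = (-1)^1·(3/99); sign now -1
reciprocity: (3/99) = -1·(99/3) since 3 mod 4 = 3, 99 mod 4 = 3; sign now +1
(99/3) = (0/3)   [reduce mod 3]
(0/3) = 0   [gcd(a, n) > 1]; final value = 0

0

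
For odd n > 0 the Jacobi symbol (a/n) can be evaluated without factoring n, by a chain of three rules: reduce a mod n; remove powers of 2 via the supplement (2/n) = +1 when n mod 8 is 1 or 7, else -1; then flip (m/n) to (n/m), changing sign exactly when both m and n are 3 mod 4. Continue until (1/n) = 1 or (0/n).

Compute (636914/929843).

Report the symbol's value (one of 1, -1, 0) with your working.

factor out 2^1: 636914 = 2^1·318457; with 929843 mod 8 = 3, (2/929843) = -1; sign now -1; continue with (318457/929843)
flip (318457/929843) -> (929843/318457): both odd, 318457 mod 4 = 1, 929843 mod 4 = 3, so the flip contributes +1; sign now -1
(929843/318457): 929843 mod 318457 = 292929, so (929843/318457) = (292929/318457)
flip (292929/318457) -> (318457/292929): both odd, 292929 mod 4 = 1, 318457 mod 4 = 1, so the flip contributes +1; sign now -1
(318457/292929): 318457 mod 292929 = 25528, so (318457/292929) = (25528/292929)
factor out 2^3: 25528 = 2^3·3191; with 292929 mod 8 = 1, (2/292929) = +1; sign now -1; continue with (3191/292929)
flip (3191/292929) -> (292929/3191): both odd, 3191 mod 4 = 3, 292929 mod 4 = 1, so the flip contributes +1; sign now -1
(292929/3191): 292929 mod 3191 = 2548, so (292929/3191) = (2548/3191)
factor out 2^2: 2548 = 2^2·637; with 3191 mod 8 = 7, (2/3191) = +1; sign now -1; continue with (637/3191)
flip (637/3191) -> (3191/637): both odd, 637 mod 4 = 1, 3191 mod 4 = 3, so the flip contributes +1; sign now -1
(3191/637): 3191 mod 637 = 6, so (3191/637) = (6/637)
factor out 2^1: 6 = 2^1·3; with 637 mod 8 = 5, (2/637) = -1; sign now +1; continue with (3/637)
flip (3/637) -> (637/3): both odd, 3 mod 4 = 3, 637 mod 4 = 1, so the flip contributes +1; sign now +1
(637/3): 637 mod 3 = 1, so (637/3) = (1/3)
reached (1/3) = 1, so the symbol is +1

1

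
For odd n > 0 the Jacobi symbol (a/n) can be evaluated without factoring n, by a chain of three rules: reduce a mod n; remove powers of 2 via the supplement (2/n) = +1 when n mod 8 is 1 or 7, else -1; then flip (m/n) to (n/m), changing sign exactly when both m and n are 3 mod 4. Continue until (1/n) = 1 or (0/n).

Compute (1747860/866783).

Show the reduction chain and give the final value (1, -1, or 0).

1

(1747860/866783) = (14294/866783)   [reduce mod 866783]
14294 = 2^1·7147; (2/866783) = +1 since 866783 mod 8 = 7, so (14294/866783) = (+1)^1·(7147/866783); sign now +1
reciprocity: (7147/866783) = -1·(866783/7147) since 7147 mod 4 = 3, 866783 mod 4 = 3; sign now -1
(866783/7147) = (1996/7147)   [reduce mod 7147]
1996 = 2^2·499; (2/7147) = -1 since 7147 mod 8 = 3, so (1996/7147) = (-1)^2·(499/7147); sign now -1
reciprocity: (499/7147) = -1·(7147/499) since 499 mod 4 = 3, 7147 mod 4 = 3; sign now +1
(7147/499) = (161/499)   [reduce mod 499]
reciprocity: (161/499) = +1·(499/161) since 161 mod 4 = 1, 499 mod 4 = 3; sign now +1
(499/161) = (16/161)   [reduce mod 161]
16 = 2^4·1; (2/161) = +1 since 161 mod 8 = 1, so (16/161) = (+1)^4·(1/161); sign now +1
(1/161) = 1; final value = sign = +1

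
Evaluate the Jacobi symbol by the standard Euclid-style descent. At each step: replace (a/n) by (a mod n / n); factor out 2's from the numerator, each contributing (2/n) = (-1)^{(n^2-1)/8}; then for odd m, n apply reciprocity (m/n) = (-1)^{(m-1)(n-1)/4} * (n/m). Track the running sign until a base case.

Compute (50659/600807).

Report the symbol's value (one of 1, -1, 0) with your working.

-1

flip (50659/600807) -> (600807/50659): both odd, 50659 mod 4 = 3, 600807 mod 4 = 3, so the flip contributes -1; sign now -1
(600807/50659): 600807 mod 50659 = 43558, so (600807/50659) = (43558/50659)
factor out 2^1: 43558 = 2^1·21779; with 50659 mod 8 = 3, (2/50659) = -1; sign now +1; continue with (21779/50659)
flip (21779/50659) -> (50659/21779): both odd, 21779 mod 4 = 3, 50659 mod 4 = 3, so the flip contributes -1; sign now -1
(50659/21779): 50659 mod 21779 = 7101, so (50659/21779) = (7101/21779)
flip (7101/21779) -> (21779/7101): both odd, 7101 mod 4 = 1, 21779 mod 4 = 3, so the flip contributes +1; sign now -1
(21779/7101): 21779 mod 7101 = 476, so (21779/7101) = (476/7101)
factor out 2^2: 476 = 2^2·119; with 7101 mod 8 = 5, (2/7101) = -1; sign now -1; continue with (119/7101)
flip (119/7101) -> (7101/119): both odd, 119 mod 4 = 3, 7101 mod 4 = 1, so the flip contributes +1; sign now -1
(7101/119): 7101 mod 119 = 80, so (7101/119) = (80/119)
factor out 2^4: 80 = 2^4·5; with 119 mod 8 = 7, (2/119) = +1; sign now -1; continue with (5/119)
flip (5/119) -> (119/5): both odd, 5 mod 4 = 1, 119 mod 4 = 3, so the flip contributes +1; sign now -1
(119/5): 119 mod 5 = 4, so (119/5) = (4/5)
factor out 2^2: 4 = 2^2·1; with 5 mod 8 = 5, (2/5) = -1; sign now -1; continue with (1/5)
reached (1/5) = 1, so the symbol is -1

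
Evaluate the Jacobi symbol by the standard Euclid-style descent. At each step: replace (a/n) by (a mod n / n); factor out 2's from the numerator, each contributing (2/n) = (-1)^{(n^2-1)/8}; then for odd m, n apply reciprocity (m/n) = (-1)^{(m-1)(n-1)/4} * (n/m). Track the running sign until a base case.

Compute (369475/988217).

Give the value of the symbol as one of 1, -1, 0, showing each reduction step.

reciprocity: (369475/988217) = +1·(988217/369475) since 369475 mod 4 = 3, 988217 mod 4 = 1; sign now +1
(988217/369475) = (249267/369475)   [reduce mod 369475]
reciprocity: (249267/369475) = -1·(369475/249267) since 249267 mod 4 = 3, 369475 mod 4 = 3; sign now -1
(369475/249267) = (120208/249267)   [reduce mod 249267]
120208 = 2^4·7513; (2/249267) = -1 since 249267 mod 8 = 3, so (120208/249267) = (-1)^4·(7513/249267); sign now -1
reciprocity: (7513/249267) = +1·(249267/7513) since 7513 mod 4 = 1, 249267 mod 4 = 3; sign now -1
(249267/7513) = (1338/7513)   [reduce mod 7513]
1338 = 2^1·669; (2/7513) = +1 since 7513 mod 8 = 1, so (1338/7513) = (+1)^1·(669/7513); sign now -1
reciprocity: (669/7513) = +1·(7513/669) since 669 mod 4 = 1, 7513 mod 4 = 1; sign now -1
(7513/669) = (154/669)   [reduce mod 669]
154 = 2^1·77; (2/669) = -1 since 669 mod 8 = 5, so (154/669) = (-1)^1·(77/669); sign now +1
reciprocity: (77/669) = +1·(669/77) since 77 mod 4 = 1, 669 mod 4 = 1; sign now +1
(669/77) = (53/77)   [reduce mod 77]
reciprocity: (53/77) = +1·(77/53) since 53 mod 4 = 1, 77 mod 4 = 1; sign now +1
(77/53) = (24/53)   [reduce mod 53]
24 = 2^3·3; (2/53) = -1 since 53 mod 8 = 5, so (24/53) = (-1)^3·(3/53); sign now -1
reciprocity: (3/53) = +1·(53/3) since 3 mod 4 = 3, 53 mod 4 = 1; sign now -1
(53/3) = (2/3)   [reduce mod 3]
2 = 2^1·1; (2/3) = -1 since 3 mod 8 = 3, so (2/3) = (-1)^1·(1/3); sign now +1
(1/3) = 1; final value = sign = +1

1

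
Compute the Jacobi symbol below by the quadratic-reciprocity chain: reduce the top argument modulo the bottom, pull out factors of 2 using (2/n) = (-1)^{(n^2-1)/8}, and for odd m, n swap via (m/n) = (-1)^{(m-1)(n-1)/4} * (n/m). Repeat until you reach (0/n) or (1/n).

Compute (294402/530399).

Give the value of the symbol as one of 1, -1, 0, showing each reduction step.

294402 = 2^1·147201; (2/530399) = +1 since 530399 mod 8 = 7, so (294402/530399) = (+1)^1·(147201/530399); sign now +1
reciprocity: (147201/530399) = +1·(530399/147201) since 147201 mod 4 = 1, 530399 mod 4 = 3; sign now +1
(530399/147201) = (88796/147201)   [reduce mod 147201]
88796 = 2^2·22199; (2/147201) = +1 since 147201 mod 8 = 1, so (88796/147201) = (+1)^2·(22199/147201); sign now +1
reciprocity: (22199/147201) = +1·(147201/22199) since 22199 mod 4 = 3, 147201 mod 4 = 1; sign now +1
(147201/22199) = (14007/22199)   [reduce mod 22199]
reciprocity: (14007/22199) = -1·(22199/14007) since 14007 mod 4 = 3, 22199 mod 4 = 3; sign now -1
(22199/14007) = (8192/14007)   [reduce mod 14007]
8192 = 2^13·1; (2/14007) = +1 since 14007 mod 8 = 7, so (8192/14007) = (+1)^13·(1/14007); sign now -1
(1/14007) = 1; final value = sign = -1

-1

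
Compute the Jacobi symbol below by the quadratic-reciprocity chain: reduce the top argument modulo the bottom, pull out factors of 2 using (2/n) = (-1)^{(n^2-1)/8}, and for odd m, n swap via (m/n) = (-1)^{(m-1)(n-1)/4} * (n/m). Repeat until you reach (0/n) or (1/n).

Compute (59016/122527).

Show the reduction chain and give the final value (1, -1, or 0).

-1

59016 = 2^3·7377; (2/122527) = +1 since 122527 mod 8 = 7, so (59016/122527) = (+1)^3·(7377/122527); sign now +1
reciprocity: (7377/122527) = +1·(122527/7377) since 7377 mod 4 = 1, 122527 mod 4 = 3; sign now +1
(122527/7377) = (4495/7377)   [reduce mod 7377]
reciprocity: (4495/7377) = +1·(7377/4495) since 4495 mod 4 = 3, 7377 mod 4 = 1; sign now +1
(7377/4495) = (2882/4495)   [reduce mod 4495]
2882 = 2^1·1441; (2/4495) = +1 since 4495 mod 8 = 7, so (2882/4495) = (+1)^1·(1441/4495); sign now +1
reciprocity: (1441/4495) = +1·(4495/1441) since 1441 mod 4 = 1, 4495 mod 4 = 3; sign now +1
(4495/1441) = (172/1441)   [reduce mod 1441]
172 = 2^2·43; (2/1441) = +1 since 1441 mod 8 = 1, so (172/1441) = (+1)^2·(43/1441); sign now +1
reciprocity: (43/1441) = +1·(1441/43) since 43 mod 4 = 3, 1441 mod 4 = 1; sign now +1
(1441/43) = (22/43)   [reduce mod 43]
22 = 2^1·11; (2/43) = -1 since 43 mod 8 = 3, so (22/43) = (-1)^1·(11/43); sign now -1
reciprocity: (11/43) = -1·(43/11) since 11 mod 4 = 3, 43 mod 4 = 3; sign now +1
(43/11) = (10/11)   [reduce mod 11]
10 = 2^1·5; (2/11) = -1 since 11 mod 8 = 3, so (10/11) = (-1)^1·(5/11); sign now -1
reciprocity: (5/11) = +1·(11/5) since 5 mod 4 = 1, 11 mod 4 = 3; sign now -1
(11/5) = (1/5)   [reduce mod 5]
(1/5) = 1; final value = sign = -1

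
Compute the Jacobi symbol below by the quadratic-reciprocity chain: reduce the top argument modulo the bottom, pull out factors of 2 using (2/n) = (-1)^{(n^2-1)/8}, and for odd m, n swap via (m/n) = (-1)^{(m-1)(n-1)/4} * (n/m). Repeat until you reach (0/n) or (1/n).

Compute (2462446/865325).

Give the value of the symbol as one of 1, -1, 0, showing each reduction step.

(2462446/865325): 2462446 mod 865325 = 731796, so (2462446/865325) = (731796/865325)
factor out 2^2: 731796 = 2^2·182949; with 865325 mod 8 = 5, (2/865325) = -1; sign now +1; continue with (182949/865325)
flip (182949/865325) -> (865325/182949): both odd, 182949 mod 4 = 1, 865325 mod 4 = 1, so the flip contributes +1; sign now +1
(865325/182949): 865325 mod 182949 = 133529, so (865325/182949) = (133529/182949)
flip (133529/182949) -> (182949/133529): both odd, 133529 mod 4 = 1, 182949 mod 4 = 1, so the flip contributes +1; sign now +1
(182949/133529): 182949 mod 133529 = 49420, so (182949/133529) = (49420/133529)
factor out 2^2: 49420 = 2^2·12355; with 133529 mod 8 = 1, (2/133529) = +1; sign now +1; continue with (12355/133529)
flip (12355/133529) -> (133529/12355): both odd, 12355 mod 4 = 3, 133529 mod 4 = 1, so the flip contributes +1; sign now +1
(133529/12355): 133529 mod 12355 = 9979, so (133529/12355) = (9979/12355)
flip (9979/12355) -> (12355/9979): both odd, 9979 mod 4 = 3, 12355 mod 4 = 3, so the flip contributes -1; sign now -1
(12355/9979): 12355 mod 9979 = 2376, so (12355/9979) = (2376/9979)
factor out 2^3: 2376 = 2^3·297; with 9979 mod 8 = 3, (2/9979) = -1; sign now +1; continue with (297/9979)
flip (297/9979) -> (9979/297): both odd, 297 mod 4 = 1, 9979 mod 4 = 3, so the flip contributes +1; sign now +1
(9979/297): 9979 mod 297 = 178, so (9979/297) = (178/297)
factor out 2^1: 178 = 2^1·89; with 297 mod 8 = 1, (2/297) = +1; sign now +1; continue with (89/297)
flip (89/297) -> (297/89): both odd, 89 mod 4 = 1, 297 mod 4 = 1, so the flip contributes +1; sign now +1
(297/89): 297 mod 89 = 30, so (297/89) = (30/89)
factor out 2^1: 30 = 2^1·15; with 89 mod 8 = 1, (2/89) = +1; sign now +1; continue with (15/89)
flip (15/89) -> (89/15): both odd, 15 mod 4 = 3, 89 mod 4 = 1, so the flip contributes +1; sign now +1
(89/15): 89 mod 15 = 14, so (89/15) = (14/15)
factor out 2^1: 14 = 2^1·7; with 15 mod 8 = 7, (2/15) = +1; sign now +1; continue with (7/15)
flip (7/15) -> (15/7): both odd, 7 mod 4 = 3, 15 mod 4 = 3, so the flip contributes -1; sign now -1
(15/7): 15 mod 7 = 1, so (15/7) = (1/7)
reached (1/7) = 1, so the symbol is -1

-1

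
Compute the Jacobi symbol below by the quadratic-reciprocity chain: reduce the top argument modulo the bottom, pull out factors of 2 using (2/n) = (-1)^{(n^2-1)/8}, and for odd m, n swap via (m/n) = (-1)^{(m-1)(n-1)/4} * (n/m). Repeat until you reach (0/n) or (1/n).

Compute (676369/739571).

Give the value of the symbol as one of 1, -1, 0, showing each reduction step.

-1

reciprocity: (676369/739571) = +1·(739571/676369) since 676369 mod 4 = 1, 739571 mod 4 = 3; sign now +1
(739571/676369) = (63202/676369)   [reduce mod 676369]
63202 = 2^1·31601; (2/676369) = +1 since 676369 mod 8 = 1, so (63202/676369) = (+1)^1·(31601/676369); sign now +1
reciprocity: (31601/676369) = +1·(676369/31601) since 31601 mod 4 = 1, 676369 mod 4 = 1; sign now +1
(676369/31601) = (12748/31601)   [reduce mod 31601]
12748 = 2^2·3187; (2/31601) = +1 since 31601 mod 8 = 1, so (12748/31601) = (+1)^2·(3187/31601); sign now +1
reciprocity: (3187/31601) = +1·(31601/3187) since 3187 mod 4 = 3, 31601 mod 4 = 1; sign now +1
(31601/3187) = (2918/3187)   [reduce mod 3187]
2918 = 2^1·1459; (2/3187) = -1 since 3187 mod 8 = 3, so (2918/3187) = (-1)^1·(1459/3187); sign now -1
reciprocity: (1459/3187) = -1·(3187/1459) since 1459 mod 4 = 3, 3187 mod 4 = 3; sign now +1
(3187/1459) = (269/1459)   [reduce mod 1459]
reciprocity: (269/1459) = +1·(1459/269) since 269 mod 4 = 1, 1459 mod 4 = 3; sign now +1
(1459/269) = (114/269)   [reduce mod 269]
114 = 2^1·57; (2/269) = -1 since 269 mod 8 = 5, so (114/269) = (-1)^1·(57/269); sign now -1
reciprocity: (57/269) = +1·(269/57) since 57 mod 4 = 1, 269 mod 4 = 1; sign now -1
(269/57) = (41/57)   [reduce mod 57]
reciprocity: (41/57) = +1·(57/41) since 41 mod 4 = 1, 57 mod 4 = 1; sign now -1
(57/41) = (16/41)   [reduce mod 41]
16 = 2^4·1; (2/41) = +1 since 41 mod 8 = 1, so (16/41) = (+1)^4·(1/41); sign now -1
(1/41) = 1; final value = sign = -1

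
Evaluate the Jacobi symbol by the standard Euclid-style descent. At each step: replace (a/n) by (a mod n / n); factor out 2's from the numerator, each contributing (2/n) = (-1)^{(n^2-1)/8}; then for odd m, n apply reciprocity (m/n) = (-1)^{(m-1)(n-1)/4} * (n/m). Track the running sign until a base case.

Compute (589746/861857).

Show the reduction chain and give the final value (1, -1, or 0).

1

factor out 2^1: 589746 = 2^1·294873; with 861857 mod 8 = 1, (2/861857) = +1; sign now +1; continue with (294873/861857)
flip (294873/861857) -> (861857/294873): both odd, 294873 mod 4 = 1, 861857 mod 4 = 1, so the flip contributes +1; sign now +1
(861857/294873): 861857 mod 294873 = 272111, so (861857/294873) = (272111/294873)
flip (272111/294873) -> (294873/272111): both odd, 272111 mod 4 = 3, 294873 mod 4 = 1, so the flip contributes +1; sign now +1
(294873/272111): 294873 mod 272111 = 22762, so (294873/272111) = (22762/272111)
factor out 2^1: 22762 = 2^1·11381; with 272111 mod 8 = 7, (2/272111) = +1; sign now +1; continue with (11381/272111)
flip (11381/272111) -> (272111/11381): both odd, 11381 mod 4 = 1, 272111 mod 4 = 3, so the flip contributes +1; sign now +1
(272111/11381): 272111 mod 11381 = 10348, so (272111/11381) = (10348/11381)
factor out 2^2: 10348 = 2^2·2587; with 11381 mod 8 = 5, (2/11381) = -1; sign now +1; continue with (2587/11381)
flip (2587/11381) -> (11381/2587): both odd, 2587 mod 4 = 3, 11381 mod 4 = 1, so the flip contributes +1; sign now +1
(11381/2587): 11381 mod 2587 = 1033, so (11381/2587) = (1033/2587)
flip (1033/2587) -> (2587/1033): both odd, 1033 mod 4 = 1, 2587 mod 4 = 3, so the flip contributes +1; sign now +1
(2587/1033): 2587 mod 1033 = 521, so (2587/1033) = (521/1033)
flip (521/1033) -> (1033/521): both odd, 521 mod 4 = 1, 1033 mod 4 = 1, so the flip contributes +1; sign now +1
(1033/521): 1033 mod 521 = 512, so (1033/521) = (512/521)
factor out 2^9: 512 = 2^9·1; with 521 mod 8 = 1, (2/521) = +1; sign now +1; continue with (1/521)
reached (1/521) = 1, so the symbol is +1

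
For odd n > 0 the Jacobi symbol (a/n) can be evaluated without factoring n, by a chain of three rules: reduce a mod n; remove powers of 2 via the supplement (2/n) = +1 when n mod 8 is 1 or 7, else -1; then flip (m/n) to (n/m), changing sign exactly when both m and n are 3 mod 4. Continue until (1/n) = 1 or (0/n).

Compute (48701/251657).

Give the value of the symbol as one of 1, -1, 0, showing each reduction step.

1

flip (48701/251657) -> (251657/48701): both odd, 48701 mod 4 = 1, 251657 mod 4 = 1, so the flip contributes +1; sign now +1
(251657/48701): 251657 mod 48701 = 8152, so (251657/48701) = (8152/48701)
factor out 2^3: 8152 = 2^3·1019; with 48701 mod 8 = 5, (2/48701) = -1; sign now -1; continue with (1019/48701)
flip (1019/48701) -> (48701/1019): both odd, 1019 mod 4 = 3, 48701 mod 4 = 1, so the flip contributes +1; sign now -1
(48701/1019): 48701 mod 1019 = 808, so (48701/1019) = (808/1019)
factor out 2^3: 808 = 2^3·101; with 1019 mod 8 = 3, (2/1019) = -1; sign now +1; continue with (101/1019)
flip (101/1019) -> (1019/101): both odd, 101 mod 4 = 1, 1019 mod 4 = 3, so the flip contributes +1; sign now +1
(1019/101): 1019 mod 101 = 9, so (1019/101) = (9/101)
flip (9/101) -> (101/9): both odd, 9 mod 4 = 1, 101 mod 4 = 1, so the flip contributes +1; sign now +1
(101/9): 101 mod 9 = 2, so (101/9) = (2/9)
factor out 2^1: 2 = 2^1·1; with 9 mod 8 = 1, (2/9) = +1; sign now +1; continue with (1/9)
reached (1/9) = 1, so the symbol is +1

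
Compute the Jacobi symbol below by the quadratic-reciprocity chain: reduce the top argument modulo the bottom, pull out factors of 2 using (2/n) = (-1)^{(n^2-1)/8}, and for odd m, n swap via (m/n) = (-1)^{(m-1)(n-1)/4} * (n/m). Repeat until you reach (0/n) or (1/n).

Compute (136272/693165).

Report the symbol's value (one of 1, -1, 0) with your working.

136272 = 2^4·8517; (2/693165) = -1 since 693165 mod 8 = 5, so (136272/693165) = (-1)^4·(8517/693165); sign now +1
reciprocity: (8517/693165) = +1·(693165/8517) since 8517 mod 4 = 1, 693165 mod 4 = 1; sign now +1
(693165/8517) = (3288/8517)   [reduce mod 8517]
3288 = 2^3·411; (2/8517) = -1 since 8517 mod 8 = 5, so (3288/8517) = (-1)^3·(411/8517); sign now -1
reciprocity: (411/8517) = +1·(8517/411) since 411 mod 4 = 3, 8517 mod 4 = 1; sign now -1
(8517/411) = (297/411)   [reduce mod 411]
reciprocity: (297/411) = +1·(411/297) since 297 mod 4 = 1, 411 mod 4 = 3; sign now -1
(411/297) = (114/297)   [reduce mod 297]
114 = 2^1·57; (2/297) = +1 since 297 mod 8 = 1, so (114/297) = (+1)^1·(57/297); sign now -1
reciprocity: (57/297) = +1·(297/57) since 57 mod 4 = 1, 297 mod 4 = 1; sign now -1
(297/57) = (12/57)   [reduce mod 57]
12 = 2^2·3; (2/57) = +1 since 57 mod 8 = 1, so (12/57) = (+1)^2·(3/57); sign now -1
reciprocity: (3/57) = +1·(57/3) since 3 mod 4 = 3, 57 mod 4 = 1; sign now -1
(57/3) = (0/3)   [reduce mod 3]
(0/3) = 0   [gcd(a, n) > 1]; final value = 0

0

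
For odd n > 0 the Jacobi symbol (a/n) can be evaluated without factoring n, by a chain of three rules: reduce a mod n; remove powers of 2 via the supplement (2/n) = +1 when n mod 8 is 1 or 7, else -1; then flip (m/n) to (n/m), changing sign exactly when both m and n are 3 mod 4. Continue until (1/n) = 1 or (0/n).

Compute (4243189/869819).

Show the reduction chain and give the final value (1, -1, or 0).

1

(4243189/869819): 4243189 mod 869819 = 763913, so (4243189/869819) = (763913/869819)
flip (763913/869819) -> (869819/763913): both odd, 763913 mod 4 = 1, 869819 mod 4 = 3, so the flip contributes +1; sign now +1
(869819/763913): 869819 mod 763913 = 105906, so (869819/763913) = (105906/763913)
factor out 2^1: 105906 = 2^1·52953; with 763913 mod 8 = 1, (2/763913) = +1; sign now +1; continue with (52953/763913)
flip (52953/763913) -> (763913/52953): both odd, 52953 mod 4 = 1, 763913 mod 4 = 1, so the flip contributes +1; sign now +1
(763913/52953): 763913 mod 52953 = 22571, so (763913/52953) = (22571/52953)
flip (22571/52953) -> (52953/22571): both odd, 22571 mod 4 = 3, 52953 mod 4 = 1, so the flip contributes +1; sign now +1
(52953/22571): 52953 mod 22571 = 7811, so (52953/22571) = (7811/22571)
flip (7811/22571) -> (22571/7811): both odd, 7811 mod 4 = 3, 22571 mod 4 = 3, so the flip contributes -1; sign now -1
(22571/7811): 22571 mod 7811 = 6949, so (22571/7811) = (6949/7811)
flip (6949/7811) -> (7811/6949): both odd, 6949 mod 4 = 1, 7811 mod 4 = 3, so the flip contributes +1; sign now -1
(7811/6949): 7811 mod 6949 = 862, so (7811/6949) = (862/6949)
factor out 2^1: 862 = 2^1·431; with 6949 mod 8 = 5, (2/6949) = -1; sign now +1; continue with (431/6949)
flip (431/6949) -> (6949/431): both odd, 431 mod 4 = 3, 6949 mod 4 = 1, so the flip contributes +1; sign now +1
(6949/431): 6949 mod 431 = 53, so (6949/431) = (53/431)
flip (53/431) -> (431/53): both odd, 53 mod 4 = 1, 431 mod 4 = 3, so the flip contributes +1; sign now +1
(431/53): 431 mod 53 = 7, so (431/53) = (7/53)
flip (7/53) -> (53/7): both odd, 7 mod 4 = 3, 53 mod 4 = 1, so the flip contributes +1; sign now +1
(53/7): 53 mod 7 = 4, so (53/7) = (4/7)
factor out 2^2: 4 = 2^2·1; with 7 mod 8 = 7, (2/7) = +1; sign now +1; continue with (1/7)
reached (1/7) = 1, so the symbol is +1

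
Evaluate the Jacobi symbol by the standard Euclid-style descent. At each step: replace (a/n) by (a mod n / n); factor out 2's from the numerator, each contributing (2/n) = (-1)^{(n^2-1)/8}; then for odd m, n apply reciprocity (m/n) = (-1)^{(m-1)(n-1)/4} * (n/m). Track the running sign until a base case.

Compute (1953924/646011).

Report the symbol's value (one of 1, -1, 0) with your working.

0

(1953924/646011): 1953924 mod 646011 = 15891, so (1953924/646011) = (15891/646011)
flip (15891/646011) -> (646011/15891): both odd, 15891 mod 4 = 3, 646011 mod 4 = 3, so the flip contributes -1; sign now -1
(646011/15891): 646011 mod 15891 = 10371, so (646011/15891) = (10371/15891)
flip (10371/15891) -> (15891/10371): both odd, 10371 mod 4 = 3, 15891 mod 4 = 3, so the flip contributes -1; sign now +1
(15891/10371): 15891 mod 10371 = 5520, so (15891/10371) = (5520/10371)
factor out 2^4: 5520 = 2^4·345; with 10371 mod 8 = 3, (2/10371) = -1; sign now +1; continue with (345/10371)
flip (345/10371) -> (10371/345): both odd, 345 mod 4 = 1, 10371 mod 4 = 3, so the flip contributes +1; sign now +1
(10371/345): 10371 mod 345 = 21, so (10371/345) = (21/345)
flip (21/345) -> (345/21): both odd, 21 mod 4 = 1, 345 mod 4 = 1, so the flip contributes +1; sign now +1
(345/21): 345 mod 21 = 9, so (345/21) = (9/21)
flip (9/21) -> (21/9): both odd, 9 mod 4 = 1, 21 mod 4 = 1, so the flip contributes +1; sign now +1
(21/9): 21 mod 9 = 3, so (21/9) = (3/9)
flip (3/9) -> (9/3): both odd, 3 mod 4 = 3, 9 mod 4 = 1, so the flip contributes +1; sign now +1
(9/3): 9 mod 3 = 0, so (9/3) = (0/3)
reached (0/3); gcd(a, n) > 1, so (0/3) = 0 and the symbol is 0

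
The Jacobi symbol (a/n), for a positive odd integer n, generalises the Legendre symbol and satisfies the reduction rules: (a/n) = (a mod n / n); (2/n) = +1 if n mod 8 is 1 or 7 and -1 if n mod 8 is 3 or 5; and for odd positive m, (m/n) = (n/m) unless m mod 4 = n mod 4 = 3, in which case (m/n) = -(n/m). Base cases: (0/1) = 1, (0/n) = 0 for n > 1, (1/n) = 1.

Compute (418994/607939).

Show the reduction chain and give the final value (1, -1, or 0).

factor out 2^1: 418994 = 2^1·209497; with 607939 mod 8 = 3, (2/607939) = -1; sign now -1; continue with (209497/607939)
flip (209497/607939) -> (607939/209497): both odd, 209497 mod 4 = 1, 607939 mod 4 = 3, so the flip contributes +1; sign now -1
(607939/209497): 607939 mod 209497 = 188945, so (607939/209497) = (188945/209497)
flip (188945/209497) -> (209497/188945): both odd, 188945 mod 4 = 1, 209497 mod 4 = 1, so the flip contributes +1; sign now -1
(209497/188945): 209497 mod 188945 = 20552, so (209497/188945) = (20552/188945)
factor out 2^3: 20552 = 2^3·2569; with 188945 mod 8 = 1, (2/188945) = +1; sign now -1; continue with (2569/188945)
flip (2569/188945) -> (188945/2569): both odd, 2569 mod 4 = 1, 188945 mod 4 = 1, so the flip contributes +1; sign now -1
(188945/2569): 188945 mod 2569 = 1408, so (188945/2569) = (1408/2569)
factor out 2^7: 1408 = 2^7·11; with 2569 mod 8 = 1, (2/2569) = +1; sign now -1; continue with (11/2569)
flip (11/2569) -> (2569/11): both odd, 11 mod 4 = 3, 2569 mod 4 = 1, so the flip contributes +1; sign now -1
(2569/11): 2569 mod 11 = 6, so (2569/11) = (6/11)
factor out 2^1: 6 = 2^1·3; with 11 mod 8 = 3, (2/11) = -1; sign now +1; continue with (3/11)
flip (3/11) -> (11/3): both odd, 3 mod 4 = 3, 11 mod 4 = 3, so the flip contributes -1; sign now -1
(11/3): 11 mod 3 = 2, so (11/3) = (2/3)
factor out 2^1: 2 = 2^1·1; with 3 mod 8 = 3, (2/3) = -1; sign now +1; continue with (1/3)
reached (1/3) = 1, so the symbol is +1

1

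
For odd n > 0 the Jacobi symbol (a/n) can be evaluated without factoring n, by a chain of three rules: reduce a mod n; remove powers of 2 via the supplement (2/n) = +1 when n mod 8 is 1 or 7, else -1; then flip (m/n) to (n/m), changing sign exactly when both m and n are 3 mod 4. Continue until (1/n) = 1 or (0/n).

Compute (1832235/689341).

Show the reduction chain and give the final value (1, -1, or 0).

(1832235/689341) = (453553/689341)   [reduce mod 689341]
reciprocity: (453553/689341) = +1·(689341/453553) since 453553 mod 4 = 1, 689341 mod 4 = 1; sign now +1
(689341/453553) = (235788/453553)   [reduce mod 453553]
235788 = 2^2·58947; (2/453553) = +1 since 453553 mod 8 = 1, so (235788/453553) = (+1)^2·(58947/453553); sign now +1
reciprocity: (58947/453553) = +1·(453553/58947) since 58947 mod 4 = 3, 453553 mod 4 = 1; sign now +1
(453553/58947) = (40924/58947)   [reduce mod 58947]
40924 = 2^2·10231; (2/58947) = -1 since 58947 mod 8 = 3, so (40924/58947) = (-1)^2·(10231/58947); sign now +1
reciprocity: (10231/58947) = -1·(58947/10231) since 10231 mod 4 = 3, 58947 mod 4 = 3; sign now -1
(58947/10231) = (7792/10231)   [reduce mod 10231]
7792 = 2^4·487; (2/10231) = +1 since 10231 mod 8 = 7, so (7792/10231) = (+1)^4·(487/10231); sign now -1
reciprocity: (487/10231) = -1·(10231/487) since 487 mod 4 = 3, 10231 mod 4 = 3; sign now +1
(10231/487) = (4/487)   [reduce mod 487]
4 = 2^2·1; (2/487) = +1 since 487 mod 8 = 7, so (4/487) = (+1)^2·(1/487); sign now +1
(1/487) = 1; final value = sign = +1

1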